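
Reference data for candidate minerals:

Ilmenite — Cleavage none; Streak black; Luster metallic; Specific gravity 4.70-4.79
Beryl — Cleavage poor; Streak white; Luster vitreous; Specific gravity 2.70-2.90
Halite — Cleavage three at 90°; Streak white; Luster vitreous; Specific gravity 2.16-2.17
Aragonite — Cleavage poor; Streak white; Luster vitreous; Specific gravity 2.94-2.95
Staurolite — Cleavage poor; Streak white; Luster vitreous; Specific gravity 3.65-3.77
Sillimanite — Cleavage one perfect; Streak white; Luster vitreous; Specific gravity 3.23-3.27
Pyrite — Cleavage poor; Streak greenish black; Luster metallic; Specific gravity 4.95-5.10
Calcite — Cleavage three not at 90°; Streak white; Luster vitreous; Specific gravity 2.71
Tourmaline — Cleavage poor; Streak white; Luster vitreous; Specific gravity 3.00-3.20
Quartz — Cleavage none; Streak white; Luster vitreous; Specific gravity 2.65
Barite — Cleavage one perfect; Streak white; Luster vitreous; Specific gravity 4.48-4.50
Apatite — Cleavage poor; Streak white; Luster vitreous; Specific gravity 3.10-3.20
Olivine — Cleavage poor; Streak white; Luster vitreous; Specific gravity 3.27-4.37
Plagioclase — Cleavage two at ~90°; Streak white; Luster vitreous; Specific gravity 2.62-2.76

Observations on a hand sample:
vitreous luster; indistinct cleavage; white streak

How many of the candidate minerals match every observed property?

Vitreous luster excludes Ilmenite, Pyrite.
Indistinct cleavage is inconsistent with Halite, Sillimanite, Calcite, Quartz, Barite, Plagioclase.
White streak: no further eliminations.
The minerals that satisfy all observations are Apatite, Aragonite, Beryl, Olivine, Staurolite, Tourmaline.
That is 6 minerals.

6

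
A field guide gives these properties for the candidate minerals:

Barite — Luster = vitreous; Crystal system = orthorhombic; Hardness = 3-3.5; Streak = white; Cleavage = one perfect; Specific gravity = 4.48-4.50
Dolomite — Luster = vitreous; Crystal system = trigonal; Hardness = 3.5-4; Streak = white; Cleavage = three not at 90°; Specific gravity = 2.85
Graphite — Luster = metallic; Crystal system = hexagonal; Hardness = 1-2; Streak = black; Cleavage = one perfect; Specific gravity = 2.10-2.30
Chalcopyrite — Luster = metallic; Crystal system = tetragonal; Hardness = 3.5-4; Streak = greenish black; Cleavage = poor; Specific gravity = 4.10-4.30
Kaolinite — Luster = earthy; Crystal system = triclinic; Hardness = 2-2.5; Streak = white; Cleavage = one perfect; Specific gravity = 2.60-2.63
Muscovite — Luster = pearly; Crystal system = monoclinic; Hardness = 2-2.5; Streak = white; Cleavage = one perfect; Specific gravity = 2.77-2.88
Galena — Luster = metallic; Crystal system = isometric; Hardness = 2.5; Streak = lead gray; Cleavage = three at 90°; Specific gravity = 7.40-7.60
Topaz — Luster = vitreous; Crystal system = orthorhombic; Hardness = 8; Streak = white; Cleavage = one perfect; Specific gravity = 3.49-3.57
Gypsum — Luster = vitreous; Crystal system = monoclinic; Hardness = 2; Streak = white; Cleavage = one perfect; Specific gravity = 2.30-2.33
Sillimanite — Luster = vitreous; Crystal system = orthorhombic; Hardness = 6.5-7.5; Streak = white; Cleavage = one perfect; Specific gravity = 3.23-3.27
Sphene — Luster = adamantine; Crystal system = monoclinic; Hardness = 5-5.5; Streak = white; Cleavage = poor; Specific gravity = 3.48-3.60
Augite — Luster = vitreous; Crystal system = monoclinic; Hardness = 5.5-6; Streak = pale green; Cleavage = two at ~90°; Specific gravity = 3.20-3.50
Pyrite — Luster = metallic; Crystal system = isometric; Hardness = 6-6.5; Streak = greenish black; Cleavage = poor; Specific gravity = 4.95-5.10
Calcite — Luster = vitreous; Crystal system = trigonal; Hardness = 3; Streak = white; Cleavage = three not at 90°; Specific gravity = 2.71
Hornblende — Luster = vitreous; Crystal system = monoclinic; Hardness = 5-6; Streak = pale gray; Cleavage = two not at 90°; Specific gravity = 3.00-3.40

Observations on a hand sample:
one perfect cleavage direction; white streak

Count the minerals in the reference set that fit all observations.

6

One perfect cleavage direction: only Barite, Graphite, Kaolinite, Muscovite, Topaz, Gypsum, Sillimanite remain.
White streak is inconsistent with Graphite.
The minerals that satisfy all observations are Barite, Gypsum, Kaolinite, Muscovite, Sillimanite, Topaz.
That is 6 minerals.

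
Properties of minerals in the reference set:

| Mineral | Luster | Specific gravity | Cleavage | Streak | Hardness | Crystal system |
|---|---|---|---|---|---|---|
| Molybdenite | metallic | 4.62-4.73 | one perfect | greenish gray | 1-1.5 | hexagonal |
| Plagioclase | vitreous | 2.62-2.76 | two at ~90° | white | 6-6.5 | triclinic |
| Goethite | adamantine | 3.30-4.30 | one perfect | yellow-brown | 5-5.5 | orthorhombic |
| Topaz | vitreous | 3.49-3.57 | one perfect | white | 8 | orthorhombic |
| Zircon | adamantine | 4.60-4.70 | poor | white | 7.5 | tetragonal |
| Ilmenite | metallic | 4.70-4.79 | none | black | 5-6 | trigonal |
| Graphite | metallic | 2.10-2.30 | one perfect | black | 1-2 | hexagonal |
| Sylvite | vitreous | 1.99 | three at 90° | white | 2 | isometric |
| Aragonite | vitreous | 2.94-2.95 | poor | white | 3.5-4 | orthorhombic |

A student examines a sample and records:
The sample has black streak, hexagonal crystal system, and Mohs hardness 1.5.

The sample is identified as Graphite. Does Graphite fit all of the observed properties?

Yes

Black streak — fits Graphite (black streak).
Hexagonal crystal system — fits Graphite (hexagonal system).
Mohs hardness 1.5 — fits Graphite (hardness 1-2).
Every observed property is compatible with the reference values for Graphite.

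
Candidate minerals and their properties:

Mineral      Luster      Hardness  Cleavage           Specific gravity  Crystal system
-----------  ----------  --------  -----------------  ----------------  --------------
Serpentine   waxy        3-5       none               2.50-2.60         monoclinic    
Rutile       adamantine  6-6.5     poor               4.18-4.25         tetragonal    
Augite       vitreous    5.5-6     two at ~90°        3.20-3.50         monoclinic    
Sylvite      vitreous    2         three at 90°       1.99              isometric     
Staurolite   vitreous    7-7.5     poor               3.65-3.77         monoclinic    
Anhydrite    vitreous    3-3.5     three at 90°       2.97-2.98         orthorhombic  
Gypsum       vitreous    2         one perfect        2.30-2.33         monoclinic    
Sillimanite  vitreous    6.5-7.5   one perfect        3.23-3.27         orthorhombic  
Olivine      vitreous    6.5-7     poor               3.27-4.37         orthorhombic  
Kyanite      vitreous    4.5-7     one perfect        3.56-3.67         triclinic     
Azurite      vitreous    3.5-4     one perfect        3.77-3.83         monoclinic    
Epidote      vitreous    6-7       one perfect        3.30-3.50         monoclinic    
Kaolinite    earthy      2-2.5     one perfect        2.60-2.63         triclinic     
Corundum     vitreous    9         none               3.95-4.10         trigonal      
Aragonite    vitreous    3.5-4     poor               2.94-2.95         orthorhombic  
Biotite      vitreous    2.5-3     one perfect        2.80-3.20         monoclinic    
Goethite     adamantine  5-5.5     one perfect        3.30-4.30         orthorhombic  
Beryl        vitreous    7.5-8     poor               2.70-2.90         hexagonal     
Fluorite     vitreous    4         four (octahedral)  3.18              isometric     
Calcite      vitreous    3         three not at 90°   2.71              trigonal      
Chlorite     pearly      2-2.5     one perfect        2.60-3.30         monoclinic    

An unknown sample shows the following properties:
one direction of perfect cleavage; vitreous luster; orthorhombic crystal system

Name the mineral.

Sillimanite

One direction of perfect cleavage — Gypsum, Sillimanite, Kyanite, Azurite, Epidote, Kaolinite, Biotite, Goethite, Chlorite remain.
Vitreous luster eliminates Kaolinite, Goethite, Chlorite.
Orthorhombic crystal system — only Sillimanite remains.
Only Sillimanite satisfies all observations.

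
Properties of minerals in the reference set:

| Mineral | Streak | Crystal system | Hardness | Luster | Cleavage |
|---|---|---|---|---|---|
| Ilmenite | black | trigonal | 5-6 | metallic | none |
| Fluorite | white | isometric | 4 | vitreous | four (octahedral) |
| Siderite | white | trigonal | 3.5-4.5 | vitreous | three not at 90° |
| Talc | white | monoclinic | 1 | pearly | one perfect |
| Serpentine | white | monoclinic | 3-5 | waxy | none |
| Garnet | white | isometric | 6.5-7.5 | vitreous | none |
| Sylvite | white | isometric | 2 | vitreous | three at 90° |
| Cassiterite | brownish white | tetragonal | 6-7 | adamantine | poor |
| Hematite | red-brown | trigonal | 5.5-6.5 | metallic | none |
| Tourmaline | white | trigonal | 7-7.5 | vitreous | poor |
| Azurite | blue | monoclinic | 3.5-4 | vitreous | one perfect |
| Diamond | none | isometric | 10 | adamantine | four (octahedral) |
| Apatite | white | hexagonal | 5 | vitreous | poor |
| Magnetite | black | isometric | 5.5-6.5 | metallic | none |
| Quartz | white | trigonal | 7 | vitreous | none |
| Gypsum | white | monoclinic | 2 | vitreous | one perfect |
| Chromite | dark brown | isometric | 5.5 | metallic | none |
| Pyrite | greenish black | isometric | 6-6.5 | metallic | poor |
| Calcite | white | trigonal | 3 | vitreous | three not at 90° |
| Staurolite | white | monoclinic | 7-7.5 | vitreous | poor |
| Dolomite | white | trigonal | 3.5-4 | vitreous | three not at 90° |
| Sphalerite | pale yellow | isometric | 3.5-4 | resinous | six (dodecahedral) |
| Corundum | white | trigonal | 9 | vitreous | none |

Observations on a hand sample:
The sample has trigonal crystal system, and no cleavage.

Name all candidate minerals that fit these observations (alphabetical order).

Trigonal crystal system: Ilmenite, Siderite, Hematite, Tourmaline, Quartz, Calcite, Dolomite, Corundum remain.
No cleavage excludes Siderite, Tourmaline, Calcite, Dolomite.
The minerals that satisfy all observations are Corundum, Hematite, Ilmenite, Quartz.

Corundum, Hematite, Ilmenite, Quartz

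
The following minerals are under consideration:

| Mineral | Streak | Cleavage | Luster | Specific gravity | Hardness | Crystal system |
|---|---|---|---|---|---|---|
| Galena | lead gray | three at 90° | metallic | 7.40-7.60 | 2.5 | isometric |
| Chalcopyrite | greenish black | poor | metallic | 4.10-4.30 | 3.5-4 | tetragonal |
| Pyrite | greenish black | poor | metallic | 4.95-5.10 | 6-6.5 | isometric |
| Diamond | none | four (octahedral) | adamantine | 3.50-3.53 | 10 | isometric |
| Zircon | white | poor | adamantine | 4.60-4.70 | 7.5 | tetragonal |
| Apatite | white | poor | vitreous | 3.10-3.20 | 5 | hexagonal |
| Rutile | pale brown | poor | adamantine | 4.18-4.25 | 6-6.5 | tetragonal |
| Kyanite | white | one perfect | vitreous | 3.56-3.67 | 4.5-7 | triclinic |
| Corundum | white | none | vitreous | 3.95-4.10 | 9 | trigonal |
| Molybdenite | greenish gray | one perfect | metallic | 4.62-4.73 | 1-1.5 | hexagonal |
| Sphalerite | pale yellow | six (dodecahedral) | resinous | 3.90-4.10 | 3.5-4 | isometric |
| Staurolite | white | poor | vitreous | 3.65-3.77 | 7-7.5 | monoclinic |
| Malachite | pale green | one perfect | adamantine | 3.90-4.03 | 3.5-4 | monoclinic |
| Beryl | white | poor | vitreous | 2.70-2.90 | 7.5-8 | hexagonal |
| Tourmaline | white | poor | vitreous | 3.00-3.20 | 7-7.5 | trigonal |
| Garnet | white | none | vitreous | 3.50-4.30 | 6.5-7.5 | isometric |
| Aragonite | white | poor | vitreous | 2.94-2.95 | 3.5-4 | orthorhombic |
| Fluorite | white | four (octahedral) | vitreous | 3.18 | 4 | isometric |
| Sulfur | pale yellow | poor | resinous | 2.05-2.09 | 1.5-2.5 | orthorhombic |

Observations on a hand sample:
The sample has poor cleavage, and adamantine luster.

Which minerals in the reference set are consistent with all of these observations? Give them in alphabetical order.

Poor cleavage — leaves Chalcopyrite, Pyrite, Zircon, Apatite, Rutile, Staurolite, Beryl, Tourmaline, Aragonite, Sulfur.
Adamantine luster — narrows the field to Zircon, Rutile.
Remaining candidates: Rutile, Zircon.

Rutile, Zircon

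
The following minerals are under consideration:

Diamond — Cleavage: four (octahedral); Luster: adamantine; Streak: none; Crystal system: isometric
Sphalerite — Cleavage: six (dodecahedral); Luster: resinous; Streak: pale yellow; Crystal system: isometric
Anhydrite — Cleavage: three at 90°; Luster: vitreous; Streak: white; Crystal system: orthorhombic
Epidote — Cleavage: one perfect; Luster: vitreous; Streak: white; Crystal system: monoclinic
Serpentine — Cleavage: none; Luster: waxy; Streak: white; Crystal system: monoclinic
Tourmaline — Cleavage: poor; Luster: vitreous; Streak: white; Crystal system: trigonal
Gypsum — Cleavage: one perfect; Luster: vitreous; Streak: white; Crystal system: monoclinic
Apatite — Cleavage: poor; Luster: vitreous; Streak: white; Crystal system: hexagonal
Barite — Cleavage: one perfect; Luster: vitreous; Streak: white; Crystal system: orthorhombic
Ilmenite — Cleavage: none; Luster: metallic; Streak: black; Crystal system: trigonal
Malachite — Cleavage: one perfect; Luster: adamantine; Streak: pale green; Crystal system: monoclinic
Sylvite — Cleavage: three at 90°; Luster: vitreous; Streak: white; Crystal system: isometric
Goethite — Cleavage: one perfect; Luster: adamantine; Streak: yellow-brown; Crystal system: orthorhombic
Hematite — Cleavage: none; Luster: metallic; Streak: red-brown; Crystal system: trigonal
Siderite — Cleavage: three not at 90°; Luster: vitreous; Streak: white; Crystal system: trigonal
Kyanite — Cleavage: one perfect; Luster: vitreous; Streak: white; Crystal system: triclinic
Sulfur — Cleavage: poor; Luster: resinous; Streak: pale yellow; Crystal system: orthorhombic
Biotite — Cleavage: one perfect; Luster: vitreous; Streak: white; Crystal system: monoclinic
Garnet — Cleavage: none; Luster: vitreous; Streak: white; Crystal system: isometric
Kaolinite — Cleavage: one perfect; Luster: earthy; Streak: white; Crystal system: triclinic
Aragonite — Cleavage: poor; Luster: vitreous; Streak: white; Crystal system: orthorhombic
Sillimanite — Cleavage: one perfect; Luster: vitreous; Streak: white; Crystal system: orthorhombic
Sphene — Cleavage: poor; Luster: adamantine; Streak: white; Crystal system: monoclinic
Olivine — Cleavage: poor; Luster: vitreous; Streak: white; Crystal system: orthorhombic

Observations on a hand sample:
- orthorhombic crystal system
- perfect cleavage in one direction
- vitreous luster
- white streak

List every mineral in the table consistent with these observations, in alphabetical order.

Orthorhombic crystal system — only Anhydrite, Barite, Goethite, Sulfur, Aragonite, Sillimanite, Olivine remain.
Perfect cleavage in one direction — narrows the field to Barite, Goethite, Sillimanite.
Vitreous luster is inconsistent with Goethite.
White streak — every remaining candidate is consistent.
Consistent with every observation: Barite, Sillimanite.

Barite, Sillimanite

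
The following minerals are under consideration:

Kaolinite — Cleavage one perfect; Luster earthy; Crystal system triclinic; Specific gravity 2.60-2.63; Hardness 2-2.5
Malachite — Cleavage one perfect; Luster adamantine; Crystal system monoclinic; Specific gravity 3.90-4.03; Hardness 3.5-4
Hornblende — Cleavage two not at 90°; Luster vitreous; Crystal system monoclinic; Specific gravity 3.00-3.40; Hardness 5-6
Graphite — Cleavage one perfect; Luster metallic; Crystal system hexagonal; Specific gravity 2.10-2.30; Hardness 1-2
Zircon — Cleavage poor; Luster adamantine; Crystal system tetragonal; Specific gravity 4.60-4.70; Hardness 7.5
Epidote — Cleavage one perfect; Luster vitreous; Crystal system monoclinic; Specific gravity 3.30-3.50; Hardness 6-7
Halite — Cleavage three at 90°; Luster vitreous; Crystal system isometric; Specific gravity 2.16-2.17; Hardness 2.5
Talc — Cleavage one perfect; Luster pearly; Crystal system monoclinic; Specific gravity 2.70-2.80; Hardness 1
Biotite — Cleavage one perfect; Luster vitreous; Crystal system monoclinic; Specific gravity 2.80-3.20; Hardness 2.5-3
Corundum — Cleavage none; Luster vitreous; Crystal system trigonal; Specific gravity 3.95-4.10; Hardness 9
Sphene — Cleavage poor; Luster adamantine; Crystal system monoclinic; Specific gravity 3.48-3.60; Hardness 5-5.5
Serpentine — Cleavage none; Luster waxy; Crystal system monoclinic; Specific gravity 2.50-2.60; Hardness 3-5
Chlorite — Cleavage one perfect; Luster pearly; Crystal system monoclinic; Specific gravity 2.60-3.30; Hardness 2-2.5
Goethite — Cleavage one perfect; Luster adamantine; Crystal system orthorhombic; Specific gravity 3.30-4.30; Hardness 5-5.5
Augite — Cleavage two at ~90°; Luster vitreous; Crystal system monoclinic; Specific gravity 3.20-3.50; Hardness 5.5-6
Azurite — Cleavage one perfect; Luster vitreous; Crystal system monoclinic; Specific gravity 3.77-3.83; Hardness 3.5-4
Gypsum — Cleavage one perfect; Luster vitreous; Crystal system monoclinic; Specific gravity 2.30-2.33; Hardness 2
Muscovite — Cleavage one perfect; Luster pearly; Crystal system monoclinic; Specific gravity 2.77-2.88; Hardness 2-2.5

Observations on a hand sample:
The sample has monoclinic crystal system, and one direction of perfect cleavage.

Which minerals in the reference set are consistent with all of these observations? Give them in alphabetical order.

Azurite, Biotite, Chlorite, Epidote, Gypsum, Malachite, Muscovite, Talc

Monoclinic crystal system is inconsistent with Kaolinite, Graphite, Zircon, Halite, Corundum, Goethite.
One direction of perfect cleavage eliminates Hornblende, Sphene, Serpentine, Augite.
Consistent with every observation: Azurite, Biotite, Chlorite, Epidote, Gypsum, Malachite, Muscovite, Talc.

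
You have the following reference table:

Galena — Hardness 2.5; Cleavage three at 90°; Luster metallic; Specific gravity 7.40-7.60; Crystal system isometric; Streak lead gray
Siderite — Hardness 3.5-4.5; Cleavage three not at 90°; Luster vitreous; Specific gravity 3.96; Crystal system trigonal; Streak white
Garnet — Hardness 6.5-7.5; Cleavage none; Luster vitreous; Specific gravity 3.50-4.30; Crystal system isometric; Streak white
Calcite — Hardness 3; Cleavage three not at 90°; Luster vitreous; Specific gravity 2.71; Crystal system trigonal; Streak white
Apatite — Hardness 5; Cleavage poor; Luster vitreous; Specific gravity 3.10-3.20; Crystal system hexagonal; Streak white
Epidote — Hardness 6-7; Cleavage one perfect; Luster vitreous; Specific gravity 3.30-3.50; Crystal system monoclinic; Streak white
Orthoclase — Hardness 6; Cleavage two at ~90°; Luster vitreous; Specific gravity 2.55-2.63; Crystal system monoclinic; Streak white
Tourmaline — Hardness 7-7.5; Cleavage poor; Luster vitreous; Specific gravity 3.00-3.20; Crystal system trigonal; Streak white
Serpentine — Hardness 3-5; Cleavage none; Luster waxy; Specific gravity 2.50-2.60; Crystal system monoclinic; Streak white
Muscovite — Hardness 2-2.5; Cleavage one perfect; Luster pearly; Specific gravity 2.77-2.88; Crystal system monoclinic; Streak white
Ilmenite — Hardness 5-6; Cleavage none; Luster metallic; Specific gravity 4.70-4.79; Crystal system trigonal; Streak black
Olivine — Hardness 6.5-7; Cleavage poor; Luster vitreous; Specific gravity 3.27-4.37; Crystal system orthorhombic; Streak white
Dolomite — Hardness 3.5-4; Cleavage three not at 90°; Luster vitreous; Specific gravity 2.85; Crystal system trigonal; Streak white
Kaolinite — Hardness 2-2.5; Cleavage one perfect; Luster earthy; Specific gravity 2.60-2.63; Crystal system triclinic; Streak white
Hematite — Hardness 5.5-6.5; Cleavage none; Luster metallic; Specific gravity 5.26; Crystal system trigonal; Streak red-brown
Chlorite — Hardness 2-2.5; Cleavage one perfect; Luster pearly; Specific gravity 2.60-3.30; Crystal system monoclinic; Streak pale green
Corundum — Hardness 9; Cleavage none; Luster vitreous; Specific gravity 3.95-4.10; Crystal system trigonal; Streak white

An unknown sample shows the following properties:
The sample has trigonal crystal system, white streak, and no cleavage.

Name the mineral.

Trigonal crystal system — Siderite, Calcite, Tourmaline, Ilmenite, Dolomite, Hematite, Corundum remain.
White streak rules out Ilmenite, Hematite.
No cleavage — narrows the field to Corundum.
Corundum is the sole remaining match.

Corundum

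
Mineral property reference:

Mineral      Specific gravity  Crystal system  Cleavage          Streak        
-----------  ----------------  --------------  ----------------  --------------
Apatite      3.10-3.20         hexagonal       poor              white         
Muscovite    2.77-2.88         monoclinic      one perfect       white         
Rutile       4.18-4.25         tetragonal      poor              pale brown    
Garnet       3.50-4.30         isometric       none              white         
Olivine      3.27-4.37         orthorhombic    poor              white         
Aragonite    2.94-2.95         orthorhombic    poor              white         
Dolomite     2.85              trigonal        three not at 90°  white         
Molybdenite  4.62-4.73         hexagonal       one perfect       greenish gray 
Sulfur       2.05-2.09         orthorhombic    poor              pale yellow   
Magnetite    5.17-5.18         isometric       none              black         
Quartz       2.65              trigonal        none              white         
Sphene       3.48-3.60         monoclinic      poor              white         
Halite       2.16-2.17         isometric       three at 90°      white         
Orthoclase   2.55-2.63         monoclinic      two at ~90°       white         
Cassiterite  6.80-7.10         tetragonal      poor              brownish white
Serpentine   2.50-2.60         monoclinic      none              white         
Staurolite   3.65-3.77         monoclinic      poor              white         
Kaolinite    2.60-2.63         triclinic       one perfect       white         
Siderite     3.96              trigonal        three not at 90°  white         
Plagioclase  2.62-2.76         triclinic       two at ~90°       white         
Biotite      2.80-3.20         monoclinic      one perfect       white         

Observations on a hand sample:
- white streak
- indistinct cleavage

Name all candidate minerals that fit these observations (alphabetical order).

White streak is inconsistent with Rutile, Molybdenite, Sulfur, Magnetite, Cassiterite.
Indistinct cleavage: leaves Apatite, Olivine, Aragonite, Sphene, Staurolite.
Consistent with every observation: Apatite, Aragonite, Olivine, Sphene, Staurolite.

Apatite, Aragonite, Olivine, Sphene, Staurolite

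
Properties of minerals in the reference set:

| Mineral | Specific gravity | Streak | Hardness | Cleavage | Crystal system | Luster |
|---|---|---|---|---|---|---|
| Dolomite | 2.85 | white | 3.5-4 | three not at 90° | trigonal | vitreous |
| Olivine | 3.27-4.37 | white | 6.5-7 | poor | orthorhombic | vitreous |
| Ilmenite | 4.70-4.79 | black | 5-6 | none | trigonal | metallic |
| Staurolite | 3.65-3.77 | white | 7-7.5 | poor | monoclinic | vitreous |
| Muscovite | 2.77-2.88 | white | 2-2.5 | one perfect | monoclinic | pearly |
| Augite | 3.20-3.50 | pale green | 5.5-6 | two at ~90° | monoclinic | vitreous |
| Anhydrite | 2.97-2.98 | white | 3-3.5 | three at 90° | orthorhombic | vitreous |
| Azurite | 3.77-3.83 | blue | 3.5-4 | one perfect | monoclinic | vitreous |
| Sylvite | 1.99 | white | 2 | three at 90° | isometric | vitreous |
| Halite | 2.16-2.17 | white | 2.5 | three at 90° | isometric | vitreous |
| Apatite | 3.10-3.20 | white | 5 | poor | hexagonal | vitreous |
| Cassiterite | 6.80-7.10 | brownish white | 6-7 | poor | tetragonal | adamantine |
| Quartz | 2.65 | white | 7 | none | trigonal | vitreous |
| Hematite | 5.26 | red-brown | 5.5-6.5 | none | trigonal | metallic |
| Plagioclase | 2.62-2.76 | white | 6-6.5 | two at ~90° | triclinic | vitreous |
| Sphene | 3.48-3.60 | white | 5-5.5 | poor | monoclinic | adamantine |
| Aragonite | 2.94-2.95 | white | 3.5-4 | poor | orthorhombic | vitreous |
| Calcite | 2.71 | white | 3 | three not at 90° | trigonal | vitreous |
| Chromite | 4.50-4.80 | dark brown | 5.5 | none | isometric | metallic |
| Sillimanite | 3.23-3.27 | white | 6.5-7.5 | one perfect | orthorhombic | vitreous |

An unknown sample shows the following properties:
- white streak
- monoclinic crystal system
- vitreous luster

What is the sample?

Staurolite

White streak eliminates Ilmenite, Augite, Azurite, Cassiterite, Hematite, Chromite.
Monoclinic crystal system: leaves Staurolite, Muscovite, Sphene.
Vitreous luster: narrows the field to Staurolite.
Only Staurolite satisfies all observations.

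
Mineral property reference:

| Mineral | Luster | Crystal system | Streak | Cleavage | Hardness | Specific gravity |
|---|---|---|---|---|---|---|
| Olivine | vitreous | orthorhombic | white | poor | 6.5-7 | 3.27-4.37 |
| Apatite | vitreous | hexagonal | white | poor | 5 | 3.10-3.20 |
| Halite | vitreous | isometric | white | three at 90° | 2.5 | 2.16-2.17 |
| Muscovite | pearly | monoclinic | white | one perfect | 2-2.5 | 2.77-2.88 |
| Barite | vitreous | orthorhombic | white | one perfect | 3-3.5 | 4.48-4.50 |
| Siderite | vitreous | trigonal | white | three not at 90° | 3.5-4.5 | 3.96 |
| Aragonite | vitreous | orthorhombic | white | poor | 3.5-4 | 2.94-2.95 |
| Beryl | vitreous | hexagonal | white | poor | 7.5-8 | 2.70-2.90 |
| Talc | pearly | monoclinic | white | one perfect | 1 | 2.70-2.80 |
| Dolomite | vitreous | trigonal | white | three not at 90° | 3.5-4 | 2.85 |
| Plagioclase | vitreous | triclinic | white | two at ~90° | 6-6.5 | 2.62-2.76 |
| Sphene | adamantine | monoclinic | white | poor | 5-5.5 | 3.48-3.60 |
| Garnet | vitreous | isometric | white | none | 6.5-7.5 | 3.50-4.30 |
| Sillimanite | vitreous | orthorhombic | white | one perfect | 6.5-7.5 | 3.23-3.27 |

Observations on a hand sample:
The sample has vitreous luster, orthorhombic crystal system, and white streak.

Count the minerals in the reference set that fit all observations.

4

Vitreous luster rules out Muscovite, Talc, Sphene.
Orthorhombic crystal system — Olivine, Barite, Aragonite, Sillimanite remain.
White streak — all remaining candidates fit.
Consistent with every observation: Aragonite, Barite, Olivine, Sillimanite.
That is 4 minerals.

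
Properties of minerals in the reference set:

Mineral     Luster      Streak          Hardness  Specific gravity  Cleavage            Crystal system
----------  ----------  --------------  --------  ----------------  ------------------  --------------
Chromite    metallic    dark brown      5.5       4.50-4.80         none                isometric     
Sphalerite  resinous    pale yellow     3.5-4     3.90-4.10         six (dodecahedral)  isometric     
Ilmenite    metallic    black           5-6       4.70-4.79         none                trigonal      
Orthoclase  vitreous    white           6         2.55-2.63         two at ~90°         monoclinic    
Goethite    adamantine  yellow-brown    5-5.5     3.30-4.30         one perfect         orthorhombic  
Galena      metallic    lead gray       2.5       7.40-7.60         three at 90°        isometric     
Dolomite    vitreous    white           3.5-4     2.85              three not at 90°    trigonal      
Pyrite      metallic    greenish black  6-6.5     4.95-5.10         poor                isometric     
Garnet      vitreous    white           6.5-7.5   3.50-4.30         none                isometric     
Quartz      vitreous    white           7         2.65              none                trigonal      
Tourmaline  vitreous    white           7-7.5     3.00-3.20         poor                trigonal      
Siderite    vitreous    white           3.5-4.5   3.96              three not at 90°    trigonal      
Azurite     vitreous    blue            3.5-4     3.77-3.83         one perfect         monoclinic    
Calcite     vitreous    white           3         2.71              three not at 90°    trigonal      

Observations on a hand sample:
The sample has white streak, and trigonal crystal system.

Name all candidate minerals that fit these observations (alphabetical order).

White streak: narrows the field to Orthoclase, Dolomite, Garnet, Quartz, Tourmaline, Siderite, Calcite.
Trigonal crystal system rules out Orthoclase, Garnet.
The minerals that satisfy all observations are Calcite, Dolomite, Quartz, Siderite, Tourmaline.

Calcite, Dolomite, Quartz, Siderite, Tourmaline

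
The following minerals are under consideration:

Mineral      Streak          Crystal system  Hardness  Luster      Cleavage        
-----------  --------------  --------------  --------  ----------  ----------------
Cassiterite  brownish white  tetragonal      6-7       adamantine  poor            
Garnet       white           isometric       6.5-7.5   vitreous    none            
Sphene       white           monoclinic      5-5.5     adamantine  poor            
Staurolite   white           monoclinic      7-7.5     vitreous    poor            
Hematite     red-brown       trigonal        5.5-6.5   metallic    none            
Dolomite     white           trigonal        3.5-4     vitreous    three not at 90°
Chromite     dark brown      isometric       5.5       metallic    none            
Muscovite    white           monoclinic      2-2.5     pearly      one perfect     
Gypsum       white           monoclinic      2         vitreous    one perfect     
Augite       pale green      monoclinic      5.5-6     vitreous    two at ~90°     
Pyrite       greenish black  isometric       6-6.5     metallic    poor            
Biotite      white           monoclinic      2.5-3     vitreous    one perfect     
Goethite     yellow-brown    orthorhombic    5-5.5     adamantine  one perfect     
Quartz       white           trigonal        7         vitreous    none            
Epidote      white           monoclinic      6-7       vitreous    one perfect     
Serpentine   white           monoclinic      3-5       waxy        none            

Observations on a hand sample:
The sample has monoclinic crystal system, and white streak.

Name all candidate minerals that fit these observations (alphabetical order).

Biotite, Epidote, Gypsum, Muscovite, Serpentine, Sphene, Staurolite

Monoclinic crystal system: leaves Sphene, Staurolite, Muscovite, Gypsum, Augite, Biotite, Epidote, Serpentine.
White streak excludes Augite.
The minerals that satisfy all observations are Biotite, Epidote, Gypsum, Muscovite, Serpentine, Sphene, Staurolite.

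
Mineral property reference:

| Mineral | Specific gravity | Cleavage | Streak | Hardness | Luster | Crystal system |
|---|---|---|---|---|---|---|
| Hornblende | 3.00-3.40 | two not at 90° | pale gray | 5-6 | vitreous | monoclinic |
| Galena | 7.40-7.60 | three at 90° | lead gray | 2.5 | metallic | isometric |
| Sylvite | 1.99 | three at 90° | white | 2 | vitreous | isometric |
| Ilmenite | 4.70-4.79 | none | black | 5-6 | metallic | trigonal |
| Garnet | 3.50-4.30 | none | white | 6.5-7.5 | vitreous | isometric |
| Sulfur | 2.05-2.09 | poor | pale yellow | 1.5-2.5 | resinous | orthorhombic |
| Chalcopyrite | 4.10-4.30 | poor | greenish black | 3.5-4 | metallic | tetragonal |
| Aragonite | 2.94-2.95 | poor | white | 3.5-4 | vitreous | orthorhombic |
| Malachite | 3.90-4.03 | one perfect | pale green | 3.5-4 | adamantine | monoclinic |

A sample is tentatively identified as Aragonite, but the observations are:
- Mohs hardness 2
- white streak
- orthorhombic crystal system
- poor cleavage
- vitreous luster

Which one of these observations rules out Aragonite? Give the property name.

hardness

Mohs hardness 2: Aragonite has hardness 3.5-4 — outside the reference range.
White streak: Aragonite has white streak — consistent.
Orthorhombic crystal system: Aragonite has orthorhombic system — consistent.
Poor cleavage: Aragonite has cleavage poor — consistent.
Vitreous luster: Aragonite has vitreous luster — consistent.
Only the hardness is inconsistent.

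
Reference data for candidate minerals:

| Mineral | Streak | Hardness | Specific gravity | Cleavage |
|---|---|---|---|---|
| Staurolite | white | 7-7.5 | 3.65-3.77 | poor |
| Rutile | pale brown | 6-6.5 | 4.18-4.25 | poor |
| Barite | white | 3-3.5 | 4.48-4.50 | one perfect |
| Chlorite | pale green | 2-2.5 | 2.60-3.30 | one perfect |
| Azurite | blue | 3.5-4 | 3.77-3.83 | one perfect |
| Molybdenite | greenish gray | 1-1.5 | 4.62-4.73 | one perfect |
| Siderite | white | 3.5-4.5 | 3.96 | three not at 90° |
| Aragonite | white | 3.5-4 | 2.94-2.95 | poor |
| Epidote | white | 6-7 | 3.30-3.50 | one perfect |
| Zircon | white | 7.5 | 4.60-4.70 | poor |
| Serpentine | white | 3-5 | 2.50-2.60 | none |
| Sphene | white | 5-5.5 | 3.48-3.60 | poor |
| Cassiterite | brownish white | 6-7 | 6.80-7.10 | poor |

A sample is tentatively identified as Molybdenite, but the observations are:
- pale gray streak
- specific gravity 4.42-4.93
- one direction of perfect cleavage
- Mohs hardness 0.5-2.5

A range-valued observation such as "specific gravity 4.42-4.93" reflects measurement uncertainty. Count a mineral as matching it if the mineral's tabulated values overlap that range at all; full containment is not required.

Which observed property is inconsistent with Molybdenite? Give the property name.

streak

Pale gray streak: Molybdenite has greenish gray streak — outside the reference range.
Specific gravity 4.42-4.93: Molybdenite has SG 4.62-4.73 — matches.
One direction of perfect cleavage: Molybdenite has cleavage one perfect — matches.
Mohs hardness 0.5-2.5: Molybdenite has hardness 1-1.5 — matches.
Everything matches except the streak.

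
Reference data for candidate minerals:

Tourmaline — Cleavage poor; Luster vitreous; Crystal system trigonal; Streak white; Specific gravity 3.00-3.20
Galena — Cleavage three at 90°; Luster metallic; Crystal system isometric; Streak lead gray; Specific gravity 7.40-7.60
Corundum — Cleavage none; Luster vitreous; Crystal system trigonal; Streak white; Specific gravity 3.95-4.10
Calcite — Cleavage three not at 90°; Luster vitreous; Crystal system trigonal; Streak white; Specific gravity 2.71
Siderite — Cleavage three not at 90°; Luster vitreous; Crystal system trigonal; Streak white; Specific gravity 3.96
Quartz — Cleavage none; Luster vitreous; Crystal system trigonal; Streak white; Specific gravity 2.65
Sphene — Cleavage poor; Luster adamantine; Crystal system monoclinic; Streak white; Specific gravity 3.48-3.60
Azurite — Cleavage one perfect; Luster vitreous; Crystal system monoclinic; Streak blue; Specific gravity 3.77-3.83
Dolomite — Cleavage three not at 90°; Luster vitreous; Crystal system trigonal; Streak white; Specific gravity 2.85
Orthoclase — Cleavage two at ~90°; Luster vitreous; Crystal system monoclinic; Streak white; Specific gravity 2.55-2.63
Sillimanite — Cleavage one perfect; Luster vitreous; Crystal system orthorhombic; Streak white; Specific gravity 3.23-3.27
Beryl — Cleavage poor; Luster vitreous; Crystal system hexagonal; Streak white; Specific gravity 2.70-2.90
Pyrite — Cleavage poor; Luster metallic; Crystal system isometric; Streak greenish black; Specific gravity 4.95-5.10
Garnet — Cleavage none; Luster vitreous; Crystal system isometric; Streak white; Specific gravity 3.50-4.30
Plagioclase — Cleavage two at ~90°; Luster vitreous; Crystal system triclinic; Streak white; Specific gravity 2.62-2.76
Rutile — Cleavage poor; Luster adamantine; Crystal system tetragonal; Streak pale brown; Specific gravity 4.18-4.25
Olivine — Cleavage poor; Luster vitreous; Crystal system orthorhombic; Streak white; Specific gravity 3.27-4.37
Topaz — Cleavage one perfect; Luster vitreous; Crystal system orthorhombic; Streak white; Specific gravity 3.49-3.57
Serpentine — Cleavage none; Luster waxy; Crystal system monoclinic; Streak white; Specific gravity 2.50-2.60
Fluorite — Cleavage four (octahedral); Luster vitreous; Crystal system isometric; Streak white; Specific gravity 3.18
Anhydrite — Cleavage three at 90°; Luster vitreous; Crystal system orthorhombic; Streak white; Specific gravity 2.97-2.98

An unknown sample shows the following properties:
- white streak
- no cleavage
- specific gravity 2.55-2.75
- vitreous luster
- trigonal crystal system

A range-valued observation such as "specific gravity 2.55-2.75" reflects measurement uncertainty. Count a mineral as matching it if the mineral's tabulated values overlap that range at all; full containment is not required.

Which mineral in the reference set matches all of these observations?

White streak excludes Galena, Azurite, Pyrite, Rutile.
No cleavage: only Corundum, Quartz, Garnet, Serpentine remain.
Specific gravity 2.55-2.75 eliminates Corundum, Garnet.
Vitreous luster eliminates Serpentine.
Trigonal crystal system: consistent with all remaining minerals.
Quartz is the sole remaining match.

Quartz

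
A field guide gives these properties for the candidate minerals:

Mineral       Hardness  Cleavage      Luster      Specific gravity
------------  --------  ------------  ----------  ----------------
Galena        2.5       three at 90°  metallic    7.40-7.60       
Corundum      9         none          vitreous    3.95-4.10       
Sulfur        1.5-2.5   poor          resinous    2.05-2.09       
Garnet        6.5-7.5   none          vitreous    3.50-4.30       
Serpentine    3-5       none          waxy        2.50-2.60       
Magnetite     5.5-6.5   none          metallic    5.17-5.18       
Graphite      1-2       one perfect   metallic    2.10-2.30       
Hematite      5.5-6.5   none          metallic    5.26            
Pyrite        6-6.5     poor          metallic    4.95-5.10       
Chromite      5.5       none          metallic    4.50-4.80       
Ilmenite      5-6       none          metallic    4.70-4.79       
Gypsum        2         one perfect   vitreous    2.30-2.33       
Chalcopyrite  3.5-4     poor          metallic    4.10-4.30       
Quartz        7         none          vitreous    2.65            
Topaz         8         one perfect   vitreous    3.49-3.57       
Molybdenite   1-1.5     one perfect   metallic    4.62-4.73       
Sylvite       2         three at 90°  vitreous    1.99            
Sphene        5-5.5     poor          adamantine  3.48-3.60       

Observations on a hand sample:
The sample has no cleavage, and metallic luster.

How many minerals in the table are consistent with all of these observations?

No cleavage — Corundum, Garnet, Serpentine, Magnetite, Hematite, Chromite, Ilmenite, Quartz remain.
Metallic luster eliminates Corundum, Garnet, Serpentine, Quartz.
The minerals that satisfy all observations are Chromite, Hematite, Ilmenite, Magnetite.
That is 4 minerals.

4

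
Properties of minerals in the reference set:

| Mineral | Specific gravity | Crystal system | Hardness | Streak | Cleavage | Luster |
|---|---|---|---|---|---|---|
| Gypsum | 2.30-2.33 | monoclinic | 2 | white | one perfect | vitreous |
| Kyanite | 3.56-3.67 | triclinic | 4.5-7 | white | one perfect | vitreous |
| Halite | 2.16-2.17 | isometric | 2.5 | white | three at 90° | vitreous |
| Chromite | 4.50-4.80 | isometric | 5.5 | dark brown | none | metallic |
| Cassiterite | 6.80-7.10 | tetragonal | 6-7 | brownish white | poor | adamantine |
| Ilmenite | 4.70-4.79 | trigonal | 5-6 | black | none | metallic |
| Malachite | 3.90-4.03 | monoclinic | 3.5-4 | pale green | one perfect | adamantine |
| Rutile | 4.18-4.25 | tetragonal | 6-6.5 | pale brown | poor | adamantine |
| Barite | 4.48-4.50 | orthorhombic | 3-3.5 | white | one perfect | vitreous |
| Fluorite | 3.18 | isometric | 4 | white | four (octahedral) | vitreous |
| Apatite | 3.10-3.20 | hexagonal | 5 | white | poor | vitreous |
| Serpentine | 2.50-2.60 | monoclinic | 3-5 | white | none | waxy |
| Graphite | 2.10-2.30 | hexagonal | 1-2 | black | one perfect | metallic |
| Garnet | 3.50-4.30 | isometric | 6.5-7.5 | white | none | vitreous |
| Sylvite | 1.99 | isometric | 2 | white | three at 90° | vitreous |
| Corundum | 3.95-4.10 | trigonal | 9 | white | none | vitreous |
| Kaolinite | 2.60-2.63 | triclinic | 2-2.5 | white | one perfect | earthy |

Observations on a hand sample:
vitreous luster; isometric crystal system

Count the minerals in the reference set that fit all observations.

Vitreous luster: Gypsum, Kyanite, Halite, Barite, Fluorite, Apatite, Garnet, Sylvite, Corundum remain.
Isometric crystal system: only Halite, Fluorite, Garnet, Sylvite remain.
Remaining candidates: Fluorite, Garnet, Halite, Sylvite.
That is 4 minerals.

4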